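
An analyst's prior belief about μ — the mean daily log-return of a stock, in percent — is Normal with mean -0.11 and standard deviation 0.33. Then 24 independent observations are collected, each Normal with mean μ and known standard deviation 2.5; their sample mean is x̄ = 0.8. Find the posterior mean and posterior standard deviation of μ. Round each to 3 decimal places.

Posterior mean ≈ 0.158; posterior SD ≈ 0.277

Prior precision 1/τ₀² = 1/0.33² = 9.18274; data precision n/σ² = 24/2.5² = 3.84000.
Posterior precision = 9.18274 + 3.84000 = 13.0227, giving posterior SD = 1/√13.0227 = 0.277.
Posterior mean = (9.18274·-0.11 + 3.84000·0.8) / 13.0227 = 0.158.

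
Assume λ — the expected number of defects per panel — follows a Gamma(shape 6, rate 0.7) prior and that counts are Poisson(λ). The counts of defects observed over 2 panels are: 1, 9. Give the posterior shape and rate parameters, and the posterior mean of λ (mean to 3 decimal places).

Total count ∑xᵢ = 10 over n = 2 panels.
Gamma is conjugate to the Poisson likelihood: posterior is Gamma(shape = 6+10 = 16, rate = 0.7+2 = 2.7).
E[λ | data] = 16/2.7 = 5.926.

Posterior: Gamma(shape=16, rate=2.7); mean ≈ 5.926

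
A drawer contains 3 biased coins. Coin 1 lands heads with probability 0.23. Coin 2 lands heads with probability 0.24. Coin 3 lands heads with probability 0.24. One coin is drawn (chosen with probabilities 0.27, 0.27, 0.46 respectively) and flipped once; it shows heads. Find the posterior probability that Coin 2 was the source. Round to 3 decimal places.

P(heads|C1) = 0.23; P(heads|C2) = 0.24; P(heads|C3) = 0.24.
Prior × likelihood for each source: 0.27·0.23=0.06210, 0.27·0.24=0.06480, 0.46·0.24=0.1104. Summing gives P(heads) = 0.23730.
P(Coin 2 | heads) = 0.06480 / 0.23730 = 0.273.

Posterior probability ≈ 0.273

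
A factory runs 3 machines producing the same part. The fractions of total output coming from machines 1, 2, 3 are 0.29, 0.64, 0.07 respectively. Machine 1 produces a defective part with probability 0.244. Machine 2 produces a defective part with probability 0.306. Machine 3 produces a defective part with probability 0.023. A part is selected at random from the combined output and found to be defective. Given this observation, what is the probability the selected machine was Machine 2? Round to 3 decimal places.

Posterior probability ≈ 0.730

Tabulate prior·likelihood by source: [1] prior 0.29, lik 0.244, product 0.07076; [2] prior 0.64, lik 0.306, product 0.1958; [3] prior 0.07, lik 0.023, product 0.001610.
Normalizing constant = 0.26821; the posterior for Machine 2 is its product over the sum, 0.1958/0.26821 = 0.730.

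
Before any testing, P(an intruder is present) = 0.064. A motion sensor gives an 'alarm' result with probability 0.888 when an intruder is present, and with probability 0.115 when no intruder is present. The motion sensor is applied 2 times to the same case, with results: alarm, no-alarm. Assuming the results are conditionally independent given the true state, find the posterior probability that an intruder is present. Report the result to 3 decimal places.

Posterior P(H) ≈ 0.063

With H the event that an intruder is present, the joint likelihood of the observed sequence is P(data|H) = 0.888·0.112 = 0.099456 and P(data|¬H) = 0.115·0.885 = 0.10178.
Bayes: P(H|data) = 0.064·0.099456 / (0.064·0.099456 + 0.936·0.10178) = 0.0063652/0.10163 = 0.0626.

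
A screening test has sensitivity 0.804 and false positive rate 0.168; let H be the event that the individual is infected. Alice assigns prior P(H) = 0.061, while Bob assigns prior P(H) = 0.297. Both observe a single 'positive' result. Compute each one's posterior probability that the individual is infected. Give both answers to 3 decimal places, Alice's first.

Alice: 0.237; Bob: 0.669

P('+'|H) = 0.804, P('+'|¬H) = 0.168.
Alice: numerator 0.804·0.061 = 0.049044; evidence = 0.049044+0.168·0.939 = 0.20680; posterior = 0.237.
Bob: numerator 0.804·0.297 = 0.23879; evidence = 0.23879+0.168·0.703 = 0.35689; posterior = 0.669.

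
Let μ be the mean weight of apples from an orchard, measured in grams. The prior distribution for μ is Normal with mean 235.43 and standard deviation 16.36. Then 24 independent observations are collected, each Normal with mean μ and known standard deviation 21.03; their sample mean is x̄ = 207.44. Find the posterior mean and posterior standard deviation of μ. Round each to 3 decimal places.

Posterior mean ≈ 209.243; posterior SD ≈ 4.152

With known σ, the Normal prior is conjugate. Weight on the data is w = (n/σ²)/(n/σ² + 1/τ₀²) = 0.0542666/(0.0542666+0.00373623) = 0.93559.
Posterior mean = w·x̄ + (1−w)·μ₀ = 0.93559·207.44 + 0.064415·235.43 = 209.243. Posterior variance = 1/(0.0542666+0.00373623) = 17.2405, so SD = 4.152.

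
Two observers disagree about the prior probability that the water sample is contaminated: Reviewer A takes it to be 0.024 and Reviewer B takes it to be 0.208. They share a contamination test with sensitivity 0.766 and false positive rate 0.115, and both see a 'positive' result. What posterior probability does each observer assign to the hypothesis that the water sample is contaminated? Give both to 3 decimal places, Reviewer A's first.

P('+'|H) = 0.766, P('+'|¬H) = 0.115.
Reviewer A: numerator 0.766·0.024 = 0.018384; evidence = 0.018384+0.115·0.976 = 0.13062; posterior = 0.141.
Reviewer B: numerator 0.766·0.208 = 0.15933; evidence = 0.15933+0.115·0.792 = 0.25041; posterior = 0.636.

Reviewer A: 0.141; Reviewer B: 0.636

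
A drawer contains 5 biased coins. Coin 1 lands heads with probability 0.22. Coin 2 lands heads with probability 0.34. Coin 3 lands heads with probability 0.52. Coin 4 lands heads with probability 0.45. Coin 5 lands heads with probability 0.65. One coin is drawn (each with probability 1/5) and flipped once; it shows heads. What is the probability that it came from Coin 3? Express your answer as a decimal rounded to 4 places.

Posterior probability ≈ 0.2385

Tabulate prior·likelihood by source: [1] prior 0.2, lik 0.22, product 0.04400; [2] prior 0.2, lik 0.34, product 0.06800; [3] prior 0.2, lik 0.52, product 0.1040; [4] prior 0.2, lik 0.45, product 0.09000; [5] prior 0.2, lik 0.65, product 0.1300.
Normalizing constant = 0.43600; the posterior for Coin 3 is its product over the sum, 0.1040/0.43600 = 0.2385.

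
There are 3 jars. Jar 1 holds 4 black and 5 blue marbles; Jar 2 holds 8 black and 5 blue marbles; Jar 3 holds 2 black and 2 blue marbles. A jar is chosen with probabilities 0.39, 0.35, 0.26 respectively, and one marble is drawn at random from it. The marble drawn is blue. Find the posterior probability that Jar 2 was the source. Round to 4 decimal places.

Tabulate prior·likelihood by source: [1] prior 0.39, lik 0.5556, product 0.2167; [2] prior 0.35, lik 0.3846, product 0.1346; [3] prior 0.26, lik 0.5, product 0.1300.
Normalizing constant = 0.48128; the posterior for Jar 2 is its product over the sum, 0.1346/0.48128 = 0.2797.

Posterior probability ≈ 0.2797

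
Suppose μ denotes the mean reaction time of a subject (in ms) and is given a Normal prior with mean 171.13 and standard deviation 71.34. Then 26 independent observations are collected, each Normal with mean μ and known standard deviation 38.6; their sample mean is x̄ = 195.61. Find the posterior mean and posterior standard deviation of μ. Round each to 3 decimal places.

Posterior mean ≈ 195.337; posterior SD ≈ 7.528

Prior precision 1/τ₀² = 1/71.34² = 0.00019649; data precision n/σ² = 26/38.6² = 0.0174501.
Posterior precision = 0.00019649 + 0.0174501 = 0.0176466, giving posterior SD = 1/√0.0176466 = 7.528.
Posterior mean = (0.00019649·171.13 + 0.0174501·195.61) / 0.0176466 = 195.337.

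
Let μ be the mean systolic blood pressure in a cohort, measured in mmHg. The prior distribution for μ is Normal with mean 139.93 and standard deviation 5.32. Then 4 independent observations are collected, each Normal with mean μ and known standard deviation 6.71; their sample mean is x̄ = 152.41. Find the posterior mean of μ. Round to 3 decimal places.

Posterior mean ≈ 148.859

With known σ, the Normal prior is conjugate. Weight on the data is w = (n/σ²)/(n/σ² + 1/τ₀²) = 0.0888413/(0.0888413+0.0353327) = 0.71546.
Posterior mean = w·x̄ + (1−w)·μ₀ = 0.71546·152.41 + 0.28454·139.93 = 148.859.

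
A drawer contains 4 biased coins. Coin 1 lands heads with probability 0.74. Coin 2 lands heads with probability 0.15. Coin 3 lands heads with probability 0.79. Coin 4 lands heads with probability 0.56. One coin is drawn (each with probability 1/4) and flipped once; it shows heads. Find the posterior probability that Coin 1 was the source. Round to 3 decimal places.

Posterior probability ≈ 0.330

Tabulate prior·likelihood by source: [1] prior 0.25, lik 0.74, product 0.1850; [2] prior 0.25, lik 0.15, product 0.03750; [3] prior 0.25, lik 0.79, product 0.1975; [4] prior 0.25, lik 0.56, product 0.1400.
Normalizing constant = 0.56000; the posterior for Coin 1 is its product over the sum, 0.1850/0.56000 = 0.330.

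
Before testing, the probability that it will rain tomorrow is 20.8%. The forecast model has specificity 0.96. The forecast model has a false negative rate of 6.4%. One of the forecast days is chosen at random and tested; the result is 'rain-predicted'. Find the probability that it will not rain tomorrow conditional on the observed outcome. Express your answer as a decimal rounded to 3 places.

Write H for 'it will rain tomorrow'. Prior odds H:¬H = 0.208/0.792 = 0.26263. For the 'rain-predicted' outcome, the likelihood ratio is 0.936/0.04 = 23.400.
Posterior odds = 0.26263 × 23.400 = 6.1455, so P(H|E) = 6.1455/(1+6.1455) = 0.860. Then P(¬H|E) = 1 − 0.860 = 0.140.

P(¬H | E) ≈ 0.140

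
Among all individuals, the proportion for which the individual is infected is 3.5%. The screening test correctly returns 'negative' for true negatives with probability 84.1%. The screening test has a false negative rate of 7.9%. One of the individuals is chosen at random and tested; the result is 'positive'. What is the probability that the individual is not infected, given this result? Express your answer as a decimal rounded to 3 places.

P(¬H | E) ≈ 0.826

Let H be the event that the individual is infected. P(H) = 0.035, so P(¬H) = 0.965. With E the 'positive' result, P(E|H) = 0.921 and P(E|¬H) = 0.159.
P(E) = 0.921·0.035 + 0.159·0.965 = 0.032235 + 0.15343 = 0.18567.
By Bayes' theorem, P(H|E) = 0.032235 / 0.18567 = 0.174. Hence P(¬H|E) = 1 − 0.174 = 0.826.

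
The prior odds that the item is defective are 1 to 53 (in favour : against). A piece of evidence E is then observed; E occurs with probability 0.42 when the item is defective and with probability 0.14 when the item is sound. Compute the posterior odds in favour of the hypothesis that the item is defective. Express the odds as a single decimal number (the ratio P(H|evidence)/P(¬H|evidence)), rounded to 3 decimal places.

Prior odds = 1/53 = 0.018868. In log-odds, ln(0.018868) = -3.9703.
Add log likelihood ratio: ln(3.0000) = 1.0986.
Posterior log-odds = -2.8717, so posterior odds = exp(-2.8717) = 0.056604.

Posterior odds ≈ 0.057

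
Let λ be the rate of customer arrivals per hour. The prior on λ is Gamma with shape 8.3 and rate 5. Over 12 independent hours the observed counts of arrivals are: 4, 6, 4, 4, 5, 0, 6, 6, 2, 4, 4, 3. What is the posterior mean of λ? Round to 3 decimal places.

The Poisson likelihood adds the total count to the shape and the number of exposure periods to the rate. Here ∑xᵢ = 48 and n = 12, so shape 8.3→56.3 and rate 5→17.
E[λ | data] = 56.3/17 = 3.312.

Posterior mean ≈ 3.312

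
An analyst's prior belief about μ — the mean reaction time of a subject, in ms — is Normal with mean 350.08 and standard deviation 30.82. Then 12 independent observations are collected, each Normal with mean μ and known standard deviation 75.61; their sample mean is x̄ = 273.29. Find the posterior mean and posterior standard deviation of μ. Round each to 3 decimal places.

Posterior mean ≈ 298.939; posterior SD ≈ 17.812

Prior precision 1/τ₀² = 1/30.82² = 0.00105277; data precision n/σ² = 12/75.61² = 0.00209905.
Posterior precision = 0.00105277 + 0.00209905 = 0.00315182, giving posterior SD = 1/√0.00315182 = 17.812.
Posterior mean = (0.00105277·350.08 + 0.00209905·273.29) / 0.00315182 = 298.939.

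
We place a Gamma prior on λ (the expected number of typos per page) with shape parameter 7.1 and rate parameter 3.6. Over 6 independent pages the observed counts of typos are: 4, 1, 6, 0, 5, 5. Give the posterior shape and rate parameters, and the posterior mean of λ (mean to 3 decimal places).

Total count ∑xᵢ = 21 over n = 6 pages.
Gamma is conjugate to the Poisson likelihood: posterior is Gamma(shape = 7.1+21 = 28.1, rate = 3.6+6 = 9.6).
E[λ | data] = 28.1/9.6 = 2.927.

Posterior: Gamma(shape=28.1, rate=9.6); mean ≈ 2.927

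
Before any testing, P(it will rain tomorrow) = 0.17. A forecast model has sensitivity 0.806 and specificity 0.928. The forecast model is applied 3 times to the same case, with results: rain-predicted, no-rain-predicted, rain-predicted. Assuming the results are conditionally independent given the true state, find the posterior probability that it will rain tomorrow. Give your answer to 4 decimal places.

Posterior P(H) ≈ 0.8429

With H the event that it will rain tomorrow, the joint likelihood of the observed sequence is P(data|H) = 0.806·0.194·0.806 = 0.12603 and P(data|¬H) = 0.072·0.928·0.072 = 0.0048108.
Bayes: P(H|data) = 0.17·0.12603 / (0.17·0.12603 + 0.83·0.0048108) = 0.021425/0.025418 = 0.8429.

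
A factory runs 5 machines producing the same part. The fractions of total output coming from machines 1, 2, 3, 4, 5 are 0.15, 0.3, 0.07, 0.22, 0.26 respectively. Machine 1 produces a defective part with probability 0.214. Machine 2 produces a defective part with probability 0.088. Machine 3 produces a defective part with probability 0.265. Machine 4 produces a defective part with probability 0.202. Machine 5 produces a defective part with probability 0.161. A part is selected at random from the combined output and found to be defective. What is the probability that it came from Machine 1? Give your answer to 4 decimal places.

Posterior probability ≈ 0.1965

P(defective|M1) = 0.214; P(defective|M2) = 0.088; P(defective|M3) = 0.265; P(defective|M4) = 0.202; P(defective|M5) = 0.161.
Prior × likelihood for each source: 0.15·0.214=0.03210, 0.3·0.088=0.02640, 0.07·0.265=0.01855, 0.22·0.202=0.04444, 0.26·0.161=0.04186. Summing gives P(defective) = 0.16335.
P(Machine 1 | defective) = 0.03210 / 0.16335 = 0.1965.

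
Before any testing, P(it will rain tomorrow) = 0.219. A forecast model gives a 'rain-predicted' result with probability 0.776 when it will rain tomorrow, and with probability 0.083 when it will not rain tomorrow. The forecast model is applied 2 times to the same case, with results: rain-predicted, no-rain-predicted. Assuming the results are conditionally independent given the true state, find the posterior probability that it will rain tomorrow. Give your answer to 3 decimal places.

Let H be the event that it will rain tomorrow; start with P(H) = 0.219. P('rain-predicted'|H) = 0.776, P('rain-predicted'|¬H) = 0.083.
Update on result 1 ('rain-predicted'): P(H) ← 0.776·0.2190 / (0.776·0.2190 + 0.083·0.7810) = 0.16994/0.23477 = 0.7239.
Update on result 2 ('no-rain-predicted'): P(H) ← 0.224·0.7239 / (0.224·0.7239 + 0.917·0.2761) = 0.16215/0.41535 = 0.3904.

Posterior P(H) ≈ 0.390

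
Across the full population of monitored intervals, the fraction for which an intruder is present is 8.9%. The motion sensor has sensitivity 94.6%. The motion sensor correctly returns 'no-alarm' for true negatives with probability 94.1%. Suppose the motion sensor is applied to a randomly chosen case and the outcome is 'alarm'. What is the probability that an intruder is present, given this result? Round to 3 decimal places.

Let H be the event that an intruder is present. P(H) = 0.089, so P(¬H) = 0.911. With E the 'alarm' result, P(E|H) = 0.946 and P(E|¬H) = 0.059.
P(E) = 0.946·0.089 + 0.059·0.911 = 0.084194 + 0.053749 = 0.13794.
By Bayes' theorem, P(H|E) = 0.084194 / 0.13794 = 0.610.

P(H | E) ≈ 0.610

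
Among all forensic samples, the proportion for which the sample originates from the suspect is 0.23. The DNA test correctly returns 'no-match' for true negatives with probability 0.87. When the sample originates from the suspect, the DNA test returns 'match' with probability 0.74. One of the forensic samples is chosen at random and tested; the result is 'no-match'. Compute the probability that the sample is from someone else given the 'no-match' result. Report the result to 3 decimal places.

Write H for 'the sample originates from the suspect'. Prior odds H:¬H = 0.23/0.77 = 0.29870. For the 'no-match' outcome, the likelihood ratio is 0.26/0.87 = 0.29885.
Posterior odds = 0.29870 × 0.29885 = 0.089267, so P(H|E) = 0.089267/(1+0.089267) = 0.082. Then P(¬H|E) = 1 − 0.082 = 0.918.

P(¬H | E) ≈ 0.918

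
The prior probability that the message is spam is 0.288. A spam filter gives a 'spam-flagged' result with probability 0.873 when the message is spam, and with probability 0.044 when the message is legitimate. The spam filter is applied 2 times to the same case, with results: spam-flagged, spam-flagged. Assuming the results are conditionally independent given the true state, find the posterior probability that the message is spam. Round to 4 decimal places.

Posterior P(H) ≈ 0.9938

Let H be the event that the message is spam; start with P(H) = 0.288. P('spam-flagged'|H) = 0.873, P('spam-flagged'|¬H) = 0.044.
Update on result 1 ('spam-flagged'): P(H) ← 0.873·0.2880 / (0.873·0.2880 + 0.044·0.7120) = 0.25142/0.28275 = 0.8892.
Update on result 2 ('spam-flagged'): P(H) ← 0.873·0.8892 / (0.873·0.8892 + 0.044·0.1108) = 0.77627/0.78115 = 0.9938.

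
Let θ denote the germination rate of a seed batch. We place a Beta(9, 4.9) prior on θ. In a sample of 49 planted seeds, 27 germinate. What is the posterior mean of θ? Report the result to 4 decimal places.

The binomial likelihood is conjugate to the Beta prior: with 27 successes and 22 failures, the posterior is Beta(9+27, 4.9+22) = Beta(36, 26.9).
E[θ | data] = 36/(36+26.9) = 0.5723.

Posterior mean ≈ 0.5723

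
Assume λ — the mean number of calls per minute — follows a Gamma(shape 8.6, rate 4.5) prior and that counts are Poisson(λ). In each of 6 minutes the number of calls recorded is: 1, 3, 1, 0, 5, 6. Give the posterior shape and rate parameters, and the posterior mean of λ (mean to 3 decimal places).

Total count ∑xᵢ = 16 over n = 6 minutes.
Gamma is conjugate to the Poisson likelihood: posterior is Gamma(shape = 8.6+16 = 24.6, rate = 4.5+6 = 10.5).
E[λ | data] = 24.6/10.5 = 2.343.

Posterior: Gamma(shape=24.6, rate=10.5); mean ≈ 2.343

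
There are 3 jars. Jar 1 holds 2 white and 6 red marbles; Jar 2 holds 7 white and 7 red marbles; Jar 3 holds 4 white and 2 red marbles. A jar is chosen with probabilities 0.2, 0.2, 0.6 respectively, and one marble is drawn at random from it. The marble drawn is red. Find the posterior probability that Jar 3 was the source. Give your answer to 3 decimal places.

Tabulate prior·likelihood by source: [1] prior 0.2, lik 0.75, product 0.1500; [2] prior 0.2, lik 0.5, product 0.1000; [3] prior 0.6, lik 0.3333, product 0.2000.
Normalizing constant = 0.45000; the posterior for Jar 3 is its product over the sum, 0.2000/0.45000 = 0.444.

Posterior probability ≈ 0.444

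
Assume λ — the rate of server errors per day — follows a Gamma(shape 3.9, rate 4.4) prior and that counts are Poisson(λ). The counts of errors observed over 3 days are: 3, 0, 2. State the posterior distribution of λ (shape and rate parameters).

Posterior: Gamma(shape=8.9, rate=7.4)

Total count ∑xᵢ = 5 over n = 3 days.
Gamma is conjugate to the Poisson likelihood: posterior is Gamma(shape = 3.9+5 = 8.9, rate = 4.4+3 = 7.4).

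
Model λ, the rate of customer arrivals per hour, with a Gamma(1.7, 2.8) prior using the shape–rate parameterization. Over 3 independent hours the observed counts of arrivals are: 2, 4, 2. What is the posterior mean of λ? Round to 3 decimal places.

Total count ∑xᵢ = 8 over n = 3 hours.
Gamma is conjugate to the Poisson likelihood: posterior is Gamma(shape = 1.7+8 = 9.7, rate = 2.8+3 = 5.8).
Posterior mean = shape/rate = 9.7/5.8 = 1.672.

Posterior mean ≈ 1.672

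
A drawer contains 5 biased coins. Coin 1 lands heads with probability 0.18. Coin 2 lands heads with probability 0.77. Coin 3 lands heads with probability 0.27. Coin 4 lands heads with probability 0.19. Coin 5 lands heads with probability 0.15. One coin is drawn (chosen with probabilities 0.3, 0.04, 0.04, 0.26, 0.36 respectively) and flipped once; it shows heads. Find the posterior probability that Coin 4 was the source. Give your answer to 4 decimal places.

P(heads|C1) = 0.18; P(heads|C2) = 0.77; P(heads|C3) = 0.27; P(heads|C4) = 0.19; P(heads|C5) = 0.15.
Prior × likelihood for each source: 0.3·0.18=0.05400, 0.04·0.77=0.03080, 0.04·0.27=0.01080, 0.26·0.19=0.04940, 0.36·0.15=0.05400. Summing gives P(heads) = 0.19900.
P(Coin 4 | heads) = 0.04940 / 0.19900 = 0.2482.

Posterior probability ≈ 0.2482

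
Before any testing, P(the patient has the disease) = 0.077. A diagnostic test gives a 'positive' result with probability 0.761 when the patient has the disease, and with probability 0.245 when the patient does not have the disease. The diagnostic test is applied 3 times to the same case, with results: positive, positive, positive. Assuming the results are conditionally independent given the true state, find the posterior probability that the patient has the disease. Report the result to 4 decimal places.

With H the event that the patient has the disease, the joint likelihood of the observed sequence is P(data|H) = 0.761·0.761·0.761 = 0.44071 and P(data|¬H) = 0.245·0.245·0.245 = 0.014706.
Bayes: P(H|data) = 0.077·0.44071 / (0.077·0.44071 + 0.923·0.014706) = 0.033935/0.047509 = 0.7143.

Posterior P(H) ≈ 0.7143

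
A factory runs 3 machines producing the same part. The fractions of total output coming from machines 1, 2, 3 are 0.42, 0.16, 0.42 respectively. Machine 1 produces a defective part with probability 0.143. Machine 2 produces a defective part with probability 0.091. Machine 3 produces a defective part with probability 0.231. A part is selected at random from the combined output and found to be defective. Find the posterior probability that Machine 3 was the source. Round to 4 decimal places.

Tabulate prior·likelihood by source: [1] prior 0.42, lik 0.143, product 0.06006; [2] prior 0.16, lik 0.091, product 0.01456; [3] prior 0.42, lik 0.231, product 0.09702.
Normalizing constant = 0.17164; the posterior for Machine 3 is its product over the sum, 0.09702/0.17164 = 0.5653.

Posterior probability ≈ 0.5653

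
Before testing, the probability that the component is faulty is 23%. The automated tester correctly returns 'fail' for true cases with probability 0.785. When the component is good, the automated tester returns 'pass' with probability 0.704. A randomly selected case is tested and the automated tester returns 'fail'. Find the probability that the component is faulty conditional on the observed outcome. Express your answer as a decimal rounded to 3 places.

Write H for 'the component is faulty'. Prior odds H:¬H = 0.23/0.77 = 0.29870. For the 'fail' outcome, the likelihood ratio is 0.785/0.296 = 2.6520.
Posterior odds = 0.29870 × 2.6520 = 0.79216, so P(H|E) = 0.79216/(1+0.79216) = 0.442.

P(H | E) ≈ 0.442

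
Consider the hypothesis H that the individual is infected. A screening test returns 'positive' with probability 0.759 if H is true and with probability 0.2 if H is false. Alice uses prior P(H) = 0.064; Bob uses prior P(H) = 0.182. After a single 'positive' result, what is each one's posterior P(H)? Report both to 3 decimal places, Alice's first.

P('+'|H) = 0.759, P('+'|¬H) = 0.2.
Alice: numerator 0.759·0.064 = 0.048576; evidence = 0.048576+0.2·0.936 = 0.23578; posterior = 0.206.
Bob: numerator 0.759·0.182 = 0.13814; evidence = 0.13814+0.2·0.818 = 0.30174; posterior = 0.458.

Alice: 0.206; Bob: 0.458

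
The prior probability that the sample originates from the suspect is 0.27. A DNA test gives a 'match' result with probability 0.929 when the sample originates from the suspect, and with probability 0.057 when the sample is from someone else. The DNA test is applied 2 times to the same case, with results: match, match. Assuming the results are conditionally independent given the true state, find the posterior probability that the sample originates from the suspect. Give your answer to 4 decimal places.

With H the event that the sample originates from the suspect, the joint likelihood of the observed sequence is P(data|H) = 0.929·0.929 = 0.86304 and P(data|¬H) = 0.057·0.057 = 0.0032490.
Bayes: P(H|data) = 0.27·0.86304 / (0.27·0.86304 + 0.73·0.0032490) = 0.23302/0.23539 = 0.9899.

Posterior P(H) ≈ 0.9899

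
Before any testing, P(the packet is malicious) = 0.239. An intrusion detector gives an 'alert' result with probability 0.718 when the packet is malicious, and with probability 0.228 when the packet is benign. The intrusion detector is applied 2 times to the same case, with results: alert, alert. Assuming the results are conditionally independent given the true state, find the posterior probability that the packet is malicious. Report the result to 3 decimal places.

Let H be the event that the packet is malicious; start with P(H) = 0.239. P('alert'|H) = 0.718, P('alert'|¬H) = 0.228.
Update on result 1 ('alert'): P(H) ← 0.718·0.2390 / (0.718·0.2390 + 0.228·0.7610) = 0.17160/0.34511 = 0.4972.
Update on result 2 ('alert'): P(H) ← 0.718·0.4972 / (0.718·0.4972 + 0.228·0.5028) = 0.35702/0.47165 = 0.7570.

Posterior P(H) ≈ 0.757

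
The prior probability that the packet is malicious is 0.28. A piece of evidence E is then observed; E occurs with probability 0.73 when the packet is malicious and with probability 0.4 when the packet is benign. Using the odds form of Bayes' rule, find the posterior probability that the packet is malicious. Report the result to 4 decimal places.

Prior odds = 0.28/(1−0.28) = 0.38889. In log-odds, ln(0.38889) = -0.94446.
Add log likelihood ratio: ln(1.8250) = 0.60158.
Posterior log-odds = -0.34288, so posterior odds = exp(-0.34288) = 0.70972. Converting, P(H|E) = 0.70972/1.7097 = 0.4151.

Posterior probability ≈ 0.4151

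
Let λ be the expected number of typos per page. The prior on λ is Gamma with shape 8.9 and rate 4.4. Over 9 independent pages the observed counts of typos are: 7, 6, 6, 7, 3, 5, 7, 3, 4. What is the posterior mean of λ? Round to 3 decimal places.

The Poisson likelihood adds the total count to the shape and the number of exposure periods to the rate. Here ∑xᵢ = 48 and n = 9, so shape 8.9→56.9 and rate 4.4→13.4.
Posterior mean = shape/rate = 56.9/13.4 = 4.246.

Posterior mean ≈ 4.246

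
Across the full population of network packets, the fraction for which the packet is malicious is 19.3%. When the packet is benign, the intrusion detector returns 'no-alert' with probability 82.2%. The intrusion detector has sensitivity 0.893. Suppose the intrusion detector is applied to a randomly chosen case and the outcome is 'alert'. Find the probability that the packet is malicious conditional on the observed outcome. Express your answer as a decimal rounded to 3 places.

P(H | E) ≈ 0.545

Write H for 'the packet is malicious'. Prior odds H:¬H = 0.193/0.807 = 0.23916. For the 'alert' outcome, the likelihood ratio is 0.893/0.178 = 5.0169.
Posterior odds = 0.23916 × 5.0169 = 1.1998, so P(H|E) = 1.1998/(1+1.1998) = 0.545.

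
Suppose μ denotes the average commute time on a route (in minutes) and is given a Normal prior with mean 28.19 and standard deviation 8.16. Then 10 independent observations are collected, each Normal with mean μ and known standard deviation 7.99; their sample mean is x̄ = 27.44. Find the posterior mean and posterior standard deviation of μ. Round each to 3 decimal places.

Posterior mean ≈ 27.506; posterior SD ≈ 2.414

With known σ, the Normal prior is conjugate. Weight on the data is w = (n/σ²)/(n/σ² + 1/τ₀²) = 0.156641/(0.156641+0.0150183) = 0.91251.
Posterior mean = w·x̄ + (1−w)·μ₀ = 0.91251·27.44 + 0.087489·28.19 = 27.506. Posterior variance = 1/(0.156641+0.0150183) = 5.82548, so SD = 2.414.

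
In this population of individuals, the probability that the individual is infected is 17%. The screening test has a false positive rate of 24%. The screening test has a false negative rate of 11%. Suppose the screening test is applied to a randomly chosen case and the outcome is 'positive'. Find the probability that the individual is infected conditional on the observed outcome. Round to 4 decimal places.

P(H | E) ≈ 0.4317

Let H be the event that the individual is infected. P(H) = 0.17, so P(¬H) = 0.83. With E the 'positive' result, P(E|H) = 0.89 and P(E|¬H) = 0.24.
P(E) = 0.89·0.17 + 0.24·0.83 = 0.15130 + 0.19920 = 0.35050.
By Bayes' theorem, P(H|E) = 0.15130 / 0.35050 = 0.4317.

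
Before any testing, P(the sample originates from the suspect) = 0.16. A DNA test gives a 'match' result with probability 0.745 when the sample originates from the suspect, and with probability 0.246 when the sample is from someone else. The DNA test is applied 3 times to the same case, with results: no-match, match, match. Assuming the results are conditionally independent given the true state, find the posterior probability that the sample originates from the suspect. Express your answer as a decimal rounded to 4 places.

Posterior P(H) ≈ 0.3714

With H the event that the sample originates from the suspect, the joint likelihood of the observed sequence is P(data|H) = 0.255·0.745·0.745 = 0.14153 and P(data|¬H) = 0.754·0.246·0.246 = 0.045629.
Bayes: P(H|data) = 0.16·0.14153 / (0.16·0.14153 + 0.84·0.045629) = 0.022645/0.060973 = 0.3714.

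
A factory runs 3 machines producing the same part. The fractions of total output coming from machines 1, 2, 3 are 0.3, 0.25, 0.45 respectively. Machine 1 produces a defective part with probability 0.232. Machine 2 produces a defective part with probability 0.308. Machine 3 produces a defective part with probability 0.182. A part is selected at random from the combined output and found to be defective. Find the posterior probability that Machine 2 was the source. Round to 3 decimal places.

Tabulate prior·likelihood by source: [1] prior 0.3, lik 0.232, product 0.06960; [2] prior 0.25, lik 0.308, product 0.07700; [3] prior 0.45, lik 0.182, product 0.08190.
Normalizing constant = 0.22850; the posterior for Machine 2 is its product over the sum, 0.07700/0.22850 = 0.337.

Posterior probability ≈ 0.337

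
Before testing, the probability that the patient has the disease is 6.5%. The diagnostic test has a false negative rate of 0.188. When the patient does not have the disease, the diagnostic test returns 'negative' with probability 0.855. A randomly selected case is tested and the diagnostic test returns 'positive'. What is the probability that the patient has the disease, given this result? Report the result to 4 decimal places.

Write H for 'the patient has the disease'. Prior odds H:¬H = 0.065/0.935 = 0.069519. For the 'positive' outcome, the likelihood ratio is 0.812/0.145 = 5.6000.
Posterior odds = 0.069519 × 5.6000 = 0.38930, so P(H|E) = 0.38930/(1+0.38930) = 0.2802.

P(H | E) ≈ 0.2802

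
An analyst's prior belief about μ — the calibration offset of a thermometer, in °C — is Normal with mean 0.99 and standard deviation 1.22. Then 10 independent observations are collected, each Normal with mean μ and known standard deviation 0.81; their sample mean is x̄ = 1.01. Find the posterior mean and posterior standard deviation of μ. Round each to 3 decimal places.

Posterior mean ≈ 1.009; posterior SD ≈ 0.251

Prior precision 1/τ₀² = 1/1.22² = 0.671862; data precision n/σ² = 10/0.81² = 15.2416.
Posterior precision = 0.671862 + 15.2416 = 15.9134, giving posterior SD = 1/√15.9134 = 0.251.
Posterior mean = (0.671862·0.99 + 15.2416·1.01) / 15.9134 = 1.009.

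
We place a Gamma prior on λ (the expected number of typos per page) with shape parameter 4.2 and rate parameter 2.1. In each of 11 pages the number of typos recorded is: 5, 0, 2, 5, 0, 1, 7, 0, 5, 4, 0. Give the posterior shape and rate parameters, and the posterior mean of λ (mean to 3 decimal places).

The Poisson likelihood adds the total count to the shape and the number of exposure periods to the rate. Here ∑xᵢ = 29 and n = 11, so shape 4.2→33.2 and rate 2.1→13.1.
Posterior mean = shape/rate = 33.2/13.1 = 2.534.

Posterior: Gamma(shape=33.2, rate=13.1); mean ≈ 2.534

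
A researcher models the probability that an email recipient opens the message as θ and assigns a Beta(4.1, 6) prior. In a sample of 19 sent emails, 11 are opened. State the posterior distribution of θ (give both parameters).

Observing 11 successes and 8 failures updates Beta(4.1, 6) by adding the success and failure counts to the two shape parameters: α = 4.1+11 = 15.1, β = 6+8 = 14.

Posterior: Beta(15.1, 14)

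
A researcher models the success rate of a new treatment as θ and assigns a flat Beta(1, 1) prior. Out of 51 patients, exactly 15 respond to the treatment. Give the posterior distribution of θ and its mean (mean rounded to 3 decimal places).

Posterior: Beta(16, 37); mean ≈ 0.302

Observing 15 successes and 36 failures updates Beta(1, 1) by adding the success and failure counts to the two shape parameters: α = 1+15 = 16, β = 1+36 = 37.
E[θ | data] = 16/(16+37) = 0.302.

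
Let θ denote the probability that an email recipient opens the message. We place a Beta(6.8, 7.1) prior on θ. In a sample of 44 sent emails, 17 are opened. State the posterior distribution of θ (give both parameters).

The binomial likelihood is conjugate to the Beta prior: with 17 successes and 27 failures, the posterior is Beta(6.8+17, 7.1+27) = Beta(23.8, 34.1).

Posterior: Beta(23.8, 34.1)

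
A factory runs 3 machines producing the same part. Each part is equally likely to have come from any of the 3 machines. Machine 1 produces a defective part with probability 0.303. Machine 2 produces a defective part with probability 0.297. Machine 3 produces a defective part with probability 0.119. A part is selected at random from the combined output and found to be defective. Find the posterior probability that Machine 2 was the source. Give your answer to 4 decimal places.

P(defective|M1) = 0.303; P(defective|M2) = 0.297; P(defective|M3) = 0.119.
Prior × likelihood for each source: 0.333333·0.303=0.1010, 0.333333·0.297=0.09900, 0.333333·0.119=0.03967. Summing gives P(defective) = 0.23967.
P(Machine 2 | defective) = 0.09900 / 0.23967 = 0.4131.

Posterior probability ≈ 0.4131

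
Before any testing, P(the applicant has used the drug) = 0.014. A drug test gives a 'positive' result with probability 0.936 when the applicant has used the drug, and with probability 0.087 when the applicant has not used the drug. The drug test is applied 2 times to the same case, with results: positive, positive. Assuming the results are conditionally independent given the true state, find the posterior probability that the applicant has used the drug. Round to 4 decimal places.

Let H be the event that the applicant has used the drug; start with P(H) = 0.014. P('positive'|H) = 0.936, P('positive'|¬H) = 0.087.
Update on result 1 ('positive'): P(H) ← 0.936·0.0140 / (0.936·0.0140 + 0.087·0.9860) = 0.013104/0.098886 = 0.1325.
Update on result 2 ('positive'): P(H) ← 0.936·0.1325 / (0.936·0.1325 + 0.087·0.8675) = 0.12404/0.19951 = 0.6217.

Posterior P(H) ≈ 0.6217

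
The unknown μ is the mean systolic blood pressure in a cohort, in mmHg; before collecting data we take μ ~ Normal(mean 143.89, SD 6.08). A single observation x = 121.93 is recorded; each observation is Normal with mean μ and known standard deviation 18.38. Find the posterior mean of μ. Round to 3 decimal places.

Posterior mean ≈ 141.724

With known σ, the Normal prior is conjugate. Weight on the data is w = (n/σ²)/(n/σ² + 1/τ₀²) = 0.00296012/(0.00296012+0.0270516) = 0.098632.
Posterior mean = w·x̄ + (1−w)·μ₀ = 0.098632·121.93 + 0.90137·143.89 = 141.724.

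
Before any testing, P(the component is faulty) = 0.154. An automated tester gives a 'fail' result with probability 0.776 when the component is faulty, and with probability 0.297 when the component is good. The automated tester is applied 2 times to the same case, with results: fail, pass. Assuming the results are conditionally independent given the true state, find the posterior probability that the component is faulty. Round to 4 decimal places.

With H the event that the component is faulty, the joint likelihood of the observed sequence is P(data|H) = 0.776·0.224 = 0.17382 and P(data|¬H) = 0.297·0.703 = 0.20879.
Bayes: P(H|data) = 0.154·0.17382 / (0.154·0.17382 + 0.846·0.20879) = 0.026769/0.20341 = 0.1316.

Posterior P(H) ≈ 0.1316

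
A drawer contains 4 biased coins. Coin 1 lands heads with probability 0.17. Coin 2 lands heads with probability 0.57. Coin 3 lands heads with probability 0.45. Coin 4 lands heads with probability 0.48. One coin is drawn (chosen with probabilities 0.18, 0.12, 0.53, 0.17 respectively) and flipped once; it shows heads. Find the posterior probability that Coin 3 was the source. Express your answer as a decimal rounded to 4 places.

Posterior probability ≈ 0.5691

P(heads|C1) = 0.17; P(heads|C2) = 0.57; P(heads|C3) = 0.45; P(heads|C4) = 0.48.
Prior × likelihood for each source: 0.18·0.17=0.03060, 0.12·0.57=0.06840, 0.53·0.45=0.2385, 0.17·0.48=0.08160. Summing gives P(heads) = 0.41910.
P(Coin 3 | heads) = 0.2385 / 0.41910 = 0.5691.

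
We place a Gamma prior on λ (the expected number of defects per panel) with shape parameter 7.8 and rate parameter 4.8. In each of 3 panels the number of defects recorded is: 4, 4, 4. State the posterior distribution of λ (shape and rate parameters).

Posterior: Gamma(shape=19.8, rate=7.8)

The Poisson likelihood adds the total count to the shape and the number of exposure periods to the rate. Here ∑xᵢ = 12 and n = 3, so shape 7.8→19.8 and rate 4.8→7.8.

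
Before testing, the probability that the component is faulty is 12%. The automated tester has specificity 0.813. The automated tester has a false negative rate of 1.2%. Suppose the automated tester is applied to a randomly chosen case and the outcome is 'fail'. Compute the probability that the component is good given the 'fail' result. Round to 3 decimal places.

Let H be the event that the component is faulty. P(H) = 0.12, so P(¬H) = 0.88. With E the 'fail' result, P(E|H) = 0.988 and P(E|¬H) = 0.187.
P(E) = 0.988·0.12 + 0.187·0.88 = 0.11856 + 0.16456 = 0.28312.
By Bayes' theorem, P(H|E) = 0.11856 / 0.28312 = 0.419. Hence P(¬H|E) = 1 − 0.419 = 0.581.

P(¬H | E) ≈ 0.581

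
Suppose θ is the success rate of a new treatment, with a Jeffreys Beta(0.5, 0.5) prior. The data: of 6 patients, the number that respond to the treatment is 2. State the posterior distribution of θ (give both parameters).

The binomial likelihood is conjugate to the Beta prior: with 2 successes and 4 failures, the posterior is Beta(0.5+2, 0.5+4) = Beta(2.5, 4.5).

Posterior: Beta(2.5, 4.5)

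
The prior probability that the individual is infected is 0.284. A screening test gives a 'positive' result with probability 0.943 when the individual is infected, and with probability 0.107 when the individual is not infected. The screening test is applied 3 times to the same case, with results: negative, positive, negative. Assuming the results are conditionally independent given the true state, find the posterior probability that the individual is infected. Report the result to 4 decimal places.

With H the event that the individual is infected, the joint likelihood of the observed sequence is P(data|H) = 0.057·0.943·0.057 = 0.0030638 and P(data|¬H) = 0.893·0.107·0.893 = 0.085327.
Bayes: P(H|data) = 0.284·0.0030638 / (0.284·0.0030638 + 0.716·0.085327) = 0.00087012/0.061964 = 0.0140.

Posterior P(H) ≈ 0.0140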